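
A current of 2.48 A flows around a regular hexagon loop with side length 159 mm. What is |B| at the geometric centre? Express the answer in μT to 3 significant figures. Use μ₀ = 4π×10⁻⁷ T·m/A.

Each side is a finite straight segment at perpendicular distance d = a/(2 tan(π/6)) = 0.1377 m from the centre, with end-angles ±π/6.
One side contributes B₁ = (μ₀I/4πd)·2 sin(π/6) = 1.80×10⁻⁶ T.
All 6 sides add in the same direction: B = 6 × 1.80×10⁻⁶ = 1.08×10⁻⁵ T.

B ≈ 10.8 μT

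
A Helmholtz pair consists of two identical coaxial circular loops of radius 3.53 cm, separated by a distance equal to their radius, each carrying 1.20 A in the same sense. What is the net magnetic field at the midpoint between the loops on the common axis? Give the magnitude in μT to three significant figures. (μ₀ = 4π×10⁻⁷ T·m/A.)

Each loop contributes B = μ₀IR²/[2(R²+z²)^(3/2)] on the axis, with z measured from that loop.
Loop 1 (z = 0.01765 m): B₁ = 1.53×10⁻⁵ T. Loop 2 (z = 0.01765 m): B₂ = 1.53×10⁻⁵ T.
The fields add: B = B₁ + B₂ = 3.06×10⁻⁵ T.

B ≈ 30.6 μT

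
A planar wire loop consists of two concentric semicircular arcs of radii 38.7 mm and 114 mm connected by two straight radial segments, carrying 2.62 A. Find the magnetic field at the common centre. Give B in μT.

B ≈ 14.0 μT

The radial connectors point toward the centre, so dl × r̂ = 0 and they contribute nothing.
Each semicircle gives μ₀I/(4R): inner arc 2.13×10⁻⁵ T, outer arc 7.22×10⁻⁶ T.
The two arcs carry current in opposite angular senses, so their fields oppose: B = |2.13×10⁻⁵ − 7.22×10⁻⁶| = 1.40×10⁻⁵ T.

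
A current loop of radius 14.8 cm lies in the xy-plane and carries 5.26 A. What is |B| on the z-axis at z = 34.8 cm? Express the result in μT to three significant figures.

On the axis of a circular loop, B = μ₀IR² / [2(R²+z²)^(3/2)].
R² + z² = (0.148)² + (0.348)² = 0.143 m², and (R²+z²)^(3/2) = 5.41×10⁻² m³.
B = (4π×10⁻⁷ × 5.26 × 0.0219) / (2 × 5.41×10⁻²) = 1.34×10⁻⁶ T.

B ≈ 1.34 μT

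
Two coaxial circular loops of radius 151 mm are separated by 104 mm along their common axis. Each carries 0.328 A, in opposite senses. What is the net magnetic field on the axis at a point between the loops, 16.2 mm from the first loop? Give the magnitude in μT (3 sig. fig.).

B ≈ 0.460 μT

Each loop contributes B = μ₀IR²/[2(R²+z²)^(3/2)] on the axis, with z measured from that loop.
Loop 1 (z = 0.0162 m): B₁ = 1.34×10⁻⁶ T. Loop 2 (z = 0.0878 m): B₂ = 8.82×10⁻⁷ T.
The fields oppose: B = |B₁ − B₂| = 4.60×10⁻⁷ T.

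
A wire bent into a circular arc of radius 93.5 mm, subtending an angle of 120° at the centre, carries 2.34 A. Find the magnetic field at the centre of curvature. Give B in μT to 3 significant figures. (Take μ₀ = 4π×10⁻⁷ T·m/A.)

B ≈ 5.24 μT

The Biot–Savart field of a circular arc at its centre is B = μ₀Iφ/(4πR), with φ = 2.094 rad.
B = (4π×10⁻⁷ × 2.34 × 2.094) / (4π × 0.0935) = 5.24×10⁻⁶ T.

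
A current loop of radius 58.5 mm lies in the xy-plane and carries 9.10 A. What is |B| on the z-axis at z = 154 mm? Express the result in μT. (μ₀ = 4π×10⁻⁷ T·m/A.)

B ≈ 4.38 μT

On the axis of a circular loop, B = μ₀IR² / [2(R²+z²)^(3/2)].
R² + z² = (0.0585)² + (0.154)² = 0.02714 m², and (R²+z²)^(3/2) = 4.47×10⁻³ m³.
B = (4π×10⁻⁷ × 9.10 × 0.003422) / (2 × 4.47×10⁻³) = 4.38×10⁻⁶ T.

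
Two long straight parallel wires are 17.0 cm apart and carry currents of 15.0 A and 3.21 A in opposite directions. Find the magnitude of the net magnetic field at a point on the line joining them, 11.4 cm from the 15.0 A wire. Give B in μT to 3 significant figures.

B ≈ 37.8 μT

Each long wire gives B = μ₀I/(2πd). Distances are d₁ = 0.114 m and d₂ = 0.056 m.
B₁ = 2.63×10⁻⁵ T, B₂ = 1.15×10⁻⁵ T.
Between antiparallel currents both contributions point the same way, so they add. B = B₁ + B₂ = 2.63×10⁻⁵ + 1.15×10⁻⁵ = 3.78×10⁻⁵ T.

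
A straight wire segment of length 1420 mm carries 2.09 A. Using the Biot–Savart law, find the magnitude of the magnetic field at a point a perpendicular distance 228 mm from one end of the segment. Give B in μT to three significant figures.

For a finite straight segment, B = (μ₀I/4πd)(sinθ₁ + sinθ₂), where θ₁, θ₂ are the angles from the perpendicular to each end.
The perpendicular foot is at one end, so the two end-offsets along the wire are 0 and L = 1.42 m.
sinθ₁ = 0/√(0²+0.228²) = 0.0000; sinθ₂ = 1.42/√(1.42²+0.228²) = 0.9874.
B = (4π×10⁻⁷ × 2.09) / (4π × 0.228) × (0.0000 + 0.9874) = 9.05×10⁻⁷ T.

B ≈ 0.905 μT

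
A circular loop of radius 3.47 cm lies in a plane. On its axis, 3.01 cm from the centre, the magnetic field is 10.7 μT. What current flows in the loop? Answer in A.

On the axis of a loop, B = μ₀IR²/[2(R²+z²)^(3/2)], so I = 2B(R²+z²)^(3/2)/(μ₀R²).
R² + z² = 0.001204 + 0.000906 = 0.00211 m²; raised to 3/2 gives 9.69×10⁻⁵ m³.
I = 2 × 1.07×10⁻⁵ × 9.69×10⁻⁵ / (1.26×10⁻⁶ × 0.001204) = 1.37 A.

I ≈ 1.37 A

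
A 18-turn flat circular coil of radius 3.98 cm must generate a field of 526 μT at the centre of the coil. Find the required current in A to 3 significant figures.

For an N-turn coil, B = Nμ₀I/(2R) with R = 0.0398 m, so I = 2RB/(Nμ₀) = 2 × 0.0398 × 5.26×10⁻⁴ / (18 × 4π×10⁻⁷) = 1.85 A.

I ≈ 1.85 A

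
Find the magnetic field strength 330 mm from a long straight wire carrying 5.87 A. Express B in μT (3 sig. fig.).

B ≈ 3.56 μT

For an infinitely long straight wire, B = μ₀I/(2πd).
B = (4π×10⁻⁷ × 5.87) / (2π × 0.33) = 3.56×10⁻⁶ T.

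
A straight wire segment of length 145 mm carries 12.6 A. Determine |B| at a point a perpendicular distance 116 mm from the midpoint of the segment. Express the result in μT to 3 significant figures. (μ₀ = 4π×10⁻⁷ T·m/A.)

For a finite straight segment, B = (μ₀I/4πd)(sinθ₁ + sinθ₂), where θ₁, θ₂ are the angles from the perpendicular to each end.
The perpendicular from the point meets the wire at its midpoint, so each end is L/2 = 0.0725 m away along the wire.
sinθ₁ = 0.0725/√(0.0725²+0.116²) = 0.5300; sinθ₂ = 0.0725/√(0.0725²+0.116²) = 0.5300.
B = (4π×10⁻⁷ × 12.6) / (4π × 0.116) × (0.5300 + 0.5300) = 1.15×10⁻⁵ T.

B ≈ 11.5 μT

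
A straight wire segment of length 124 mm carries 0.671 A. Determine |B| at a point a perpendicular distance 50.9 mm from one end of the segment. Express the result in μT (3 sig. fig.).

For a finite straight segment, B = (μ₀I/4πd)(sinθ₁ + sinθ₂), where θ₁, θ₂ are the angles from the perpendicular to each end.
The perpendicular foot is at one end, so the two end-offsets along the wire are 0 and L = 0.124 m.
sinθ₁ = 0/√(0²+0.0509²) = 0.0000; sinθ₂ = 0.124/√(0.124²+0.0509²) = 0.9251.
B = (4π×10⁻⁷ × 0.671) / (4π × 0.0509) × (0.0000 + 0.9251) = 1.22×10⁻⁶ T.

B ≈ 1.22 μT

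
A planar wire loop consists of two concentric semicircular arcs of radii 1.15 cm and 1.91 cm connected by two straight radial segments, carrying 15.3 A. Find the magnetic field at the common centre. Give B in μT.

B ≈ 166 μT

The radial connectors point toward the centre, so dl × r̂ = 0 and they contribute nothing.
Each semicircle gives μ₀I/(4R): inner arc 4.18×10⁻⁴ T, outer arc 2.52×10⁻⁴ T.
The two arcs carry current in opposite angular senses, so their fields oppose: B = |4.18×10⁻⁴ − 2.52×10⁻⁴| = 1.66×10⁻⁴ T.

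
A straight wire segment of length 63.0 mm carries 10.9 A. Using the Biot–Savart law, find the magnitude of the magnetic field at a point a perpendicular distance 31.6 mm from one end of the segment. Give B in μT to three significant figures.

For a finite straight segment, B = (μ₀I/4πd)(sinθ₁ + sinθ₂), where θ₁, θ₂ are the angles from the perpendicular to each end.
The perpendicular foot is at one end, so the two end-offsets along the wire are 0 and L = 0.063 m.
sinθ₁ = 0/√(0²+0.0316²) = 0.0000; sinθ₂ = 0.063/√(0.063²+0.0316²) = 0.8939.
B = (4π×10⁻⁷ × 10.9) / (4π × 0.0316) × (0.0000 + 0.8939) = 3.08×10⁻⁵ T.

B ≈ 30.8 μT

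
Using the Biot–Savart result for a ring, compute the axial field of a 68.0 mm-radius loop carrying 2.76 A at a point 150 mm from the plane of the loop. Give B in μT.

B ≈ 1.80 μT

On the axis of a circular loop, B = μ₀IR² / [2(R²+z²)^(3/2)].
R² + z² = (0.068)² + (0.15)² = 0.02712 m², and (R²+z²)^(3/2) = 4.47×10⁻³ m³.
B = (4π×10⁻⁷ × 2.76 × 0.004624) / (2 × 4.47×10⁻³) = 1.80×10⁻⁶ T.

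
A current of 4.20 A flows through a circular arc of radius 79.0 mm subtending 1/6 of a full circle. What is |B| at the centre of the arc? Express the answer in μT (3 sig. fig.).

B ≈ 5.57 μT

The Biot–Savart field of a circular arc at its centre is B = μ₀Iφ/(4πR), with φ = 1.047 rad.
B = (4π×10⁻⁷ × 4.20 × 1.047) / (4π × 0.079) = 5.57×10⁻⁶ T.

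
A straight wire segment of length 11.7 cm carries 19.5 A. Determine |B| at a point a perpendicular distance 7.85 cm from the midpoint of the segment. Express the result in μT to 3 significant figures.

For a finite straight segment, B = (μ₀I/4πd)(sinθ₁ + sinθ₂), where θ₁, θ₂ are the angles from the perpendicular to each end.
The perpendicular from the point meets the wire at its midpoint, so each end is L/2 = 0.0585 m away along the wire.
sinθ₁ = 0.0585/√(0.0585²+0.0785²) = 0.5975; sinθ₂ = 0.0585/√(0.0585²+0.0785²) = 0.5975.
B = (4π×10⁻⁷ × 19.5) / (4π × 0.0785) × (0.5975 + 0.5975) = 2.97×10⁻⁵ T.

B ≈ 29.7 μT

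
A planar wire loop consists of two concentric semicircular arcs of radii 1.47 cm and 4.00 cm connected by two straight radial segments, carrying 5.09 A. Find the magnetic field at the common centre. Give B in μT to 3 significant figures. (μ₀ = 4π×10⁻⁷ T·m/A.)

The radial connectors point toward the centre, so dl × r̂ = 0 and they contribute nothing.
Each semicircle gives μ₀I/(4R): inner arc 1.09×10⁻⁴ T, outer arc 4.00×10⁻⁵ T.
The two arcs carry current in opposite angular senses, so their fields oppose: B = |1.09×10⁻⁴ − 4.00×10⁻⁵| = 6.88×10⁻⁵ T.

B ≈ 68.8 μT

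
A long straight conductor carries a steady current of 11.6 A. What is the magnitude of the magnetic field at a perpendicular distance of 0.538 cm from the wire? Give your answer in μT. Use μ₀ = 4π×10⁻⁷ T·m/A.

B ≈ 431 μT

For an infinitely long straight wire, B = μ₀I/(2πd).
B = (4π×10⁻⁷ × 11.6) / (2π × 0.00538) = 4.31×10⁻⁴ T.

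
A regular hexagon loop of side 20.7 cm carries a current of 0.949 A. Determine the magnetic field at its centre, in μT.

Each side is a finite straight segment at perpendicular distance d = a/(2 tan(π/6)) = 0.1793 m from the centre, with end-angles ±π/6.
One side contributes B₁ = (μ₀I/4πd)·2 sin(π/6) = 5.29×10⁻⁷ T.
All 6 sides add in the same direction: B = 6 × 5.29×10⁻⁷ = 3.18×10⁻⁶ T.

B ≈ 3.18 μT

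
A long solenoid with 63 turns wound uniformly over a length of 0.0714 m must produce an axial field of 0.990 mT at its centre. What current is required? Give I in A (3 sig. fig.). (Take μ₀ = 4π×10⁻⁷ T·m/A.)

I ≈ 0.893 A

Inside a long solenoid B = μ₀nI with n = 882.4 m⁻¹, so I = B/(μ₀n).
I = 9.90×10⁻⁴ / (4π×10⁻⁷ × 882.4) = 0.893 A.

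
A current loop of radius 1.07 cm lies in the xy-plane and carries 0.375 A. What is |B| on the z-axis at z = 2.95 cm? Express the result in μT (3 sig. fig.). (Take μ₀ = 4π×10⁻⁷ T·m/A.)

B ≈ 0.873 μT

On the axis of a circular loop, B = μ₀IR² / [2(R²+z²)^(3/2)].
R² + z² = (0.0107)² + (0.0295)² = 0.0009847 m², and (R²+z²)^(3/2) = 3.09×10⁻⁵ m³.
B = (4π×10⁻⁷ × 0.375 × 0.0001145) / (2 × 3.09×10⁻⁵) = 8.73×10⁻⁷ T.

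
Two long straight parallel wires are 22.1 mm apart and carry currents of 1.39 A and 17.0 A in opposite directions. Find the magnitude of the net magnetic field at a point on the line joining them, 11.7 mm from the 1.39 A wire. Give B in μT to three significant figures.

Each long wire gives B = μ₀I/(2πd). Distances are d₁ = 0.0117 m and d₂ = 0.0104 m.
B₁ = 2.38×10⁻⁵ T, B₂ = 3.27×10⁻⁴ T.
Between antiparallel currents both contributions point the same way, so they add. B = B₁ + B₂ = 2.38×10⁻⁵ + 3.27×10⁻⁴ = 3.51×10⁻⁴ T.

B ≈ 351 μT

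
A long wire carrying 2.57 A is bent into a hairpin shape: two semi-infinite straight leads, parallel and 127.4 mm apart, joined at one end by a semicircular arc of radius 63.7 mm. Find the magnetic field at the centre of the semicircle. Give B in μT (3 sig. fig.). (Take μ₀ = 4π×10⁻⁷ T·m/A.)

B ≈ 20.7 μT

The semicircular arc contributes B_arc = μ₀I·π/(4πR) = μ₀I/(4R) = 1.27×10⁻⁵ T.
Each semi-infinite lead is at perpendicular distance R = 0.0637 m from the centre, with the perpendicular foot at its near end, so it contributes μ₀I/(4πR); both point the same way, together 8.07×10⁻⁶ T.
Arc and leads all point the same direction: B = 1.27×10⁻⁵ + 8.07×10⁻⁶ = 2.07×10⁻⁵ T.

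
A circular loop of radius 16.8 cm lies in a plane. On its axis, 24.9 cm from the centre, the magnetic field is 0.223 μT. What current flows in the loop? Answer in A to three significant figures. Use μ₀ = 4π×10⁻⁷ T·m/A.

On the axis of a loop, B = μ₀IR²/[2(R²+z²)^(3/2)], so I = 2B(R²+z²)^(3/2)/(μ₀R²).
R² + z² = 0.02822 + 0.062 = 0.09022 m²; raised to 3/2 gives 2.71×10⁻² m³.
I = 2 × 2.23×10⁻⁷ × 2.71×10⁻² / (1.26×10⁻⁶ × 0.02822) = 0.341 A.

I ≈ 0.341 A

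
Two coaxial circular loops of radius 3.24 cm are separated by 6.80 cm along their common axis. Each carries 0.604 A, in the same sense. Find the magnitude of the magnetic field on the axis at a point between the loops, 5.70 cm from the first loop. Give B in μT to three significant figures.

B ≈ 11.4 μT

Each loop contributes B = μ₀IR²/[2(R²+z²)^(3/2)] on the axis, with z measured from that loop.
Loop 1 (z = 0.057 m): B₁ = 1.41×10⁻⁶ T. Loop 2 (z = 0.011 m): B₂ = 9.95×10⁻⁶ T.
The fields add: B = B₁ + B₂ = 1.14×10⁻⁵ T.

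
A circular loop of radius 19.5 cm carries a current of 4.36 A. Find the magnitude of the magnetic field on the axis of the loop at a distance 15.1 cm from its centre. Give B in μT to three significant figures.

B ≈ 6.94 μT

On the axis of a circular loop, B = μ₀IR² / [2(R²+z²)^(3/2)].
R² + z² = (0.195)² + (0.151)² = 0.06083 m², and (R²+z²)^(3/2) = 1.50×10⁻² m³.
B = (4π×10⁻⁷ × 4.36 × 0.03803) / (2 × 1.50×10⁻²) = 6.94×10⁻⁶ T.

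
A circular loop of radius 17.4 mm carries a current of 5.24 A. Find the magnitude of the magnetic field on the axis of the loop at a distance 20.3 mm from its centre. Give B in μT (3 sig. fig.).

On the axis of a circular loop, B = μ₀IR² / [2(R²+z²)^(3/2)].
R² + z² = (0.0174)² + (0.0203)² = 0.0007149 m², and (R²+z²)^(3/2) = 1.91×10⁻⁵ m³.
B = (4π×10⁻⁷ × 5.24 × 0.0003028) / (2 × 1.91×10⁻⁵) = 5.22×10⁻⁵ T.

B ≈ 52.2 μT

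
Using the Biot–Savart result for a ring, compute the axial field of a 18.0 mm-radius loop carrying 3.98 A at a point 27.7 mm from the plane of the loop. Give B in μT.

B ≈ 22.5 μT

On the axis of a circular loop, B = μ₀IR² / [2(R²+z²)^(3/2)].
R² + z² = (0.018)² + (0.0277)² = 0.001091 m², and (R²+z²)^(3/2) = 3.61×10⁻⁵ m³.
B = (4π×10⁻⁷ × 3.98 × 0.000324) / (2 × 3.61×10⁻⁵) = 2.25×10⁻⁵ T.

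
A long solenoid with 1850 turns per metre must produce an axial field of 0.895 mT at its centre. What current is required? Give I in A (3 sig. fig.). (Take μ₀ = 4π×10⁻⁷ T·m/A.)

I ≈ 0.385 A

Inside a long solenoid B = μ₀nI with n = 1850 m⁻¹, so I = B/(μ₀n).
I = 8.95×10⁻⁴ / (4π×10⁻⁷ × 1850) = 0.385 A.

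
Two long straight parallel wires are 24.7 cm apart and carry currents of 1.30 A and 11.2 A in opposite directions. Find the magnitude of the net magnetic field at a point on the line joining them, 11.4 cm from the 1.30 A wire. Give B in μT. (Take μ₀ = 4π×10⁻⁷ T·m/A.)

Each long wire gives B = μ₀I/(2πd). Distances are d₁ = 0.114 m and d₂ = 0.133 m.
B₁ = 2.28×10⁻⁶ T, B₂ = 1.68×10⁻⁵ T.
Between antiparallel currents both contributions point the same way, so they add. B = B₁ + B₂ = 2.28×10⁻⁶ + 1.68×10⁻⁵ = 1.91×10⁻⁵ T.

B ≈ 19.1 μT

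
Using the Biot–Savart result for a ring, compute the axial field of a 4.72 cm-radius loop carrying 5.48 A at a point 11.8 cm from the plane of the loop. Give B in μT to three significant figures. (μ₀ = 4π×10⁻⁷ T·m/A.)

B ≈ 3.74 μT

On the axis of a circular loop, B = μ₀IR² / [2(R²+z²)^(3/2)].
R² + z² = (0.0472)² + (0.118)² = 0.01615 m², and (R²+z²)^(3/2) = 2.05×10⁻³ m³.
B = (4π×10⁻⁷ × 5.48 × 0.002228) / (2 × 2.05×10⁻³) = 3.74×10⁻⁶ T.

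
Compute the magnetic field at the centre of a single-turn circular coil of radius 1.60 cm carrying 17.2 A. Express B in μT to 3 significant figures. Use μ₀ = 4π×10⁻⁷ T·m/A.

At the centre of a circular loop the Biot–Savart law gives B = μ₀I/(2R).
B = (4π×10⁻⁷ × 17.2) / (2 × 0.016) = 6.75×10⁻⁴ T.

B ≈ 675 μT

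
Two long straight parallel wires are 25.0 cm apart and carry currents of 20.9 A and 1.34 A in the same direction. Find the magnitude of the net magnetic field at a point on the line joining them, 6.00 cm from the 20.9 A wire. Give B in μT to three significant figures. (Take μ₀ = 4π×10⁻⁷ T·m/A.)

Each long wire gives B = μ₀I/(2πd). Distances are d₁ = 0.06 m and d₂ = 0.19 m.
B₁ = 6.97×10⁻⁵ T, B₂ = 1.41×10⁻⁶ T.
Between parallel currents the two contributions point in opposite directions, so they subtract. B = |B₁ − B₂| = |6.97×10⁻⁵ − 1.41×10⁻⁶| = 6.83×10⁻⁵ T.

B ≈ 68.3 μT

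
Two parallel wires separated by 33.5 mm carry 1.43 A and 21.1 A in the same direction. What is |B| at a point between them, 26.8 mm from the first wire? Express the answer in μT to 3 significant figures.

B ≈ 619 μT

Each long wire gives B = μ₀I/(2πd). Distances are d₁ = 0.0268 m and d₂ = 0.0067 m.
B₁ = 1.07×10⁻⁵ T, B₂ = 6.30×10⁻⁴ T.
Between parallel currents the two contributions point in opposite directions, so they subtract. B = |B₁ − B₂| = |1.07×10⁻⁵ − 6.30×10⁻⁴| = 6.19×10⁻⁴ T.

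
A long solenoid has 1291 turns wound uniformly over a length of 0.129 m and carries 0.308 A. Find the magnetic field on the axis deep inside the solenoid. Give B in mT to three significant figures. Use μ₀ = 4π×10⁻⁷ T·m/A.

Inside a long solenoid, B = μ₀nI with n = 1.001×10⁴ turns/m.
B = 4π×10⁻⁷ × 1.001×10⁴ × 0.308 = 3.87×10⁻³ T.

B ≈ 3.87 mT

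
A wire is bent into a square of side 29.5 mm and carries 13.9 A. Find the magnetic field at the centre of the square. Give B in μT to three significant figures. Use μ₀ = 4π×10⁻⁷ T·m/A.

B ≈ 533 μT

Each side is a finite straight segment at perpendicular distance d = a/(2 tan(π/4)) = 0.01475 m from the centre, with end-angles ±π/4.
One side contributes B₁ = (μ₀I/4πd)·2 sin(π/4) = 1.33×10⁻⁴ T.
All 4 sides add in the same direction: B = 4 × 1.33×10⁻⁴ = 5.33×10⁻⁴ T.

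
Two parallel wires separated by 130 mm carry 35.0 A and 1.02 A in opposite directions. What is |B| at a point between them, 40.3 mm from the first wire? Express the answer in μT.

Each long wire gives B = μ₀I/(2πd). Distances are d₁ = 0.0403 m and d₂ = 0.0897 m.
B₁ = 1.74×10⁻⁴ T, B₂ = 2.27×10⁻⁶ T.
Between antiparallel currents both contributions point the same way, so they add. B = B₁ + B₂ = 1.74×10⁻⁴ + 2.27×10⁻⁶ = 1.76×10⁻⁴ T.

B ≈ 176 μT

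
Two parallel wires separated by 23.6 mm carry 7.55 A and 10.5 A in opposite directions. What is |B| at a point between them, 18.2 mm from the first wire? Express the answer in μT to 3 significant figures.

Each long wire gives B = μ₀I/(2πd). Distances are d₁ = 0.0182 m and d₂ = 0.0054 m.
B₁ = 8.30×10⁻⁵ T, B₂ = 3.89×10⁻⁴ T.
Between antiparallel currents both contributions point the same way, so they add. B = B₁ + B₂ = 8.30×10⁻⁵ + 3.89×10⁻⁴ = 4.72×10⁻⁴ T.

B ≈ 472 μT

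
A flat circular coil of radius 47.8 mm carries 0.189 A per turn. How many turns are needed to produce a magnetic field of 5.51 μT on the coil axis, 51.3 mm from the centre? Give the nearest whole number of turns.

N = 7

For an N-turn coil, B = Nμ₀IR²/[2(R²+z²)^(3/2)]. A single turn gives B₁ = 7.87×10⁻⁷ T with R = 0.0478 m, z = 0.0513 m.
N = B/B₁ = 5.51×10⁻⁶ / 7.87×10⁻⁷ = 7.00.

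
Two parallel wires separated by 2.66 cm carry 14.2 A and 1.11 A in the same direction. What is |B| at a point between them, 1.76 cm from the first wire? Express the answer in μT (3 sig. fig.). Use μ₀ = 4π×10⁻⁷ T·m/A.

Each long wire gives B = μ₀I/(2πd). Distances are d₁ = 0.0176 m and d₂ = 0.009 m.
B₁ = 1.61×10⁻⁴ T, B₂ = 2.47×10⁻⁵ T.
Between parallel currents the two contributions point in opposite directions, so they subtract. B = |B₁ − B₂| = |1.61×10⁻⁴ − 2.47×10⁻⁵| = 1.37×10⁻⁴ T.

B ≈ 137 μT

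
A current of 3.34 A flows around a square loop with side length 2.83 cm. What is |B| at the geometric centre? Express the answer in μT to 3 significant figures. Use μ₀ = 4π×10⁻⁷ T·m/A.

B ≈ 134 μT

Each side is a finite straight segment at perpendicular distance d = a/(2 tan(π/4)) = 0.01415 m from the centre, with end-angles ±π/4.
One side contributes B₁ = (μ₀I/4πd)·2 sin(π/4) = 3.34×10⁻⁵ T.
All 4 sides add in the same direction: B = 4 × 3.34×10⁻⁵ = 1.34×10⁻⁴ T.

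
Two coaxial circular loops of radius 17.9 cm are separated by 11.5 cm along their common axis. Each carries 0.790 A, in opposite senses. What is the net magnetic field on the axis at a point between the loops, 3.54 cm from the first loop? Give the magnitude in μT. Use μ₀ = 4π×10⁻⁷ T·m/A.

Each loop contributes B = μ₀IR²/[2(R²+z²)^(3/2)] on the axis, with z measured from that loop.
Loop 1 (z = 0.0354 m): B₁ = 2.62×10⁻⁶ T. Loop 2 (z = 0.0796 m): B₂ = 2.12×10⁻⁶ T.
The fields oppose: B = |B₁ − B₂| = 5.02×10⁻⁷ T.

B ≈ 0.502 μT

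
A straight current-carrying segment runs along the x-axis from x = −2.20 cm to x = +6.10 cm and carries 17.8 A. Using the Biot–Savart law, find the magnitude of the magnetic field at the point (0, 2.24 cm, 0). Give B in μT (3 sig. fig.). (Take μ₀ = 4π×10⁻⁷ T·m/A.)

B ≈ 130 μT

For a finite straight segment, B = (μ₀I/4πd)(sinθ₁ + sinθ₂), where θ₁, θ₂ are the angles from the perpendicular to each end.
The perpendicular distance is d = 0.0224 m; the end-offsets along the wire are a = 0.022 m and b = 0.061 m.
sinθ₁ = 0.022/√(0.022²+0.0224²) = 0.7007; sinθ₂ = 0.061/√(0.061²+0.0224²) = 0.9387.
B = (4π×10⁻⁷ × 17.8) / (4π × 0.0224) × (0.7007 + 0.9387) = 1.30×10⁻⁴ T.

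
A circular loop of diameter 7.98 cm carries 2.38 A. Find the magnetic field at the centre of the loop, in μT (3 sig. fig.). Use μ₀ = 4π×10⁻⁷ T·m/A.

B ≈ 37.5 μT

At the centre of a circular loop the Biot–Savart law gives B = μ₀I/(2R) (so R = 0.0399 m).
B = (4π×10⁻⁷ × 2.38) / (2 × 0.0399) = 3.75×10⁻⁵ T.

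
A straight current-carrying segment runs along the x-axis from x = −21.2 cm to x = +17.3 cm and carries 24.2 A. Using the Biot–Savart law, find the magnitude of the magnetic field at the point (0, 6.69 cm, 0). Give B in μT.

For a finite straight segment, B = (μ₀I/4πd)(sinθ₁ + sinθ₂), where θ₁, θ₂ are the angles from the perpendicular to each end.
The perpendicular distance is d = 0.0669 m; the end-offsets along the wire are a = 0.212 m and b = 0.173 m.
sinθ₁ = 0.212/√(0.212²+0.0669²) = 0.9536; sinθ₂ = 0.173/√(0.173²+0.0669²) = 0.9327.
B = (4π×10⁻⁷ × 24.2) / (4π × 0.0669) × (0.9536 + 0.9327) = 6.82×10⁻⁵ T.

B ≈ 68.2 μT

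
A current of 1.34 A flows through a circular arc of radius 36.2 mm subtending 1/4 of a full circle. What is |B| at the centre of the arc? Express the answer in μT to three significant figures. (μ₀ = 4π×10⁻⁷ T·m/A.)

The Biot–Savart field of a circular arc at its centre is B = μ₀Iφ/(4πR), with φ = 1.571 rad.
B = (4π×10⁻⁷ × 1.34 × 1.571) / (4π × 0.0362) = 5.81×10⁻⁶ T.

B ≈ 5.81 μT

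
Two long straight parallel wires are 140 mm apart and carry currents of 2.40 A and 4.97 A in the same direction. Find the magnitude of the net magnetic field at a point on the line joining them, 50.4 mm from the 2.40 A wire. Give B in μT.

B ≈ 1.57 μT

Each long wire gives B = μ₀I/(2πd). Distances are d₁ = 0.0504 m and d₂ = 0.0896 m.
B₁ = 9.52×10⁻⁶ T, B₂ = 1.11×10⁻⁵ T.
Between parallel currents the two contributions point in opposite directions, so they subtract. B = |B₁ − B₂| = |9.52×10⁻⁶ − 1.11×10⁻⁵| = 1.57×10⁻⁶ T.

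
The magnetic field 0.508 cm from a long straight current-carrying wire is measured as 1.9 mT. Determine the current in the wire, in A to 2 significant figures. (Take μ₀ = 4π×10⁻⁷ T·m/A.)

For a long straight wire B = μ₀I/(2πd), so I = 2πdB/μ₀.
I = 2π × 0.00508 × 1.90×10⁻³ / (4π×10⁻⁷) = 48.3 A.

I ≈ 48 A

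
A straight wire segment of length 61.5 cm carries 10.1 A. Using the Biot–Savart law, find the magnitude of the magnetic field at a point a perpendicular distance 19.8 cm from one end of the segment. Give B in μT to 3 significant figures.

B ≈ 4.86 μT

For a finite straight segment, B = (μ₀I/4πd)(sinθ₁ + sinθ₂), where θ₁, θ₂ are the angles from the perpendicular to each end.
The perpendicular foot is at one end, so the two end-offsets along the wire are 0 and L = 0.615 m.
sinθ₁ = 0/√(0²+0.198²) = 0.0000; sinθ₂ = 0.615/√(0.615²+0.198²) = 0.9519.
B = (4π×10⁻⁷ × 10.1) / (4π × 0.198) × (0.0000 + 0.9519) = 4.86×10⁻⁶ T.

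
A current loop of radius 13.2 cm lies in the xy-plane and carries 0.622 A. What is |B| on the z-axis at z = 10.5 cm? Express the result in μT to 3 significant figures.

On the axis of a circular loop, B = μ₀IR² / [2(R²+z²)^(3/2)].
R² + z² = (0.132)² + (0.105)² = 0.02845 m², and (R²+z²)^(3/2) = 4.80×10⁻³ m³.
B = (4π×10⁻⁷ × 0.622 × 0.01742) / (2 × 4.80×10⁻³) = 1.42×10⁻⁶ T.

B ≈ 1.42 μT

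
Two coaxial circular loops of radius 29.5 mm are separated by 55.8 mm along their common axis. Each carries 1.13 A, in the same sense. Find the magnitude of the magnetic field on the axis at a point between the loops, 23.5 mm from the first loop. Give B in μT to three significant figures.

B ≈ 18.9 μT

Each loop contributes B = μ₀IR²/[2(R²+z²)^(3/2)] on the axis, with z measured from that loop.
Loop 1 (z = 0.0235 m): B₁ = 1.15×10⁻⁵ T. Loop 2 (z = 0.0323 m): B₂ = 7.38×10⁻⁶ T.
The fields add: B = B₁ + B₂ = 1.89×10⁻⁵ T.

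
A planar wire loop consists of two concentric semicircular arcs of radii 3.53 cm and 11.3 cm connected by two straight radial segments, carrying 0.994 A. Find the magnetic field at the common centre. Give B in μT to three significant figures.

B ≈ 6.08 μT

The radial connectors point toward the centre, so dl × r̂ = 0 and they contribute nothing.
Each semicircle gives μ₀I/(4R): inner arc 8.85×10⁻⁶ T, outer arc 2.76×10⁻⁶ T.
The two arcs carry current in opposite angular senses, so their fields oppose: B = |8.85×10⁻⁶ − 2.76×10⁻⁶| = 6.08×10⁻⁶ T.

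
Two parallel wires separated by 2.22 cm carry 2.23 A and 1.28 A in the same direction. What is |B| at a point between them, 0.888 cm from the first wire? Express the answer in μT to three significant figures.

Each long wire gives B = μ₀I/(2πd). Distances are d₁ = 0.00888 m and d₂ = 0.01332 m.
B₁ = 5.02×10⁻⁵ T, B₂ = 1.92×10⁻⁵ T.
Between parallel currents the two contributions point in opposite directions, so they subtract. B = |B₁ − B₂| = |5.02×10⁻⁵ − 1.92×10⁻⁵| = 3.10×10⁻⁵ T.

B ≈ 31.0 μT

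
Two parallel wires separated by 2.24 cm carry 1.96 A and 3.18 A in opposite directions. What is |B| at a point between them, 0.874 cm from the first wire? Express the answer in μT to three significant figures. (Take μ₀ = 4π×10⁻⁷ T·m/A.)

B ≈ 91.4 μT

Each long wire gives B = μ₀I/(2πd). Distances are d₁ = 0.00874 m and d₂ = 0.01366 m.
B₁ = 4.49×10⁻⁵ T, B₂ = 4.66×10⁻⁵ T.
Between antiparallel currents both contributions point the same way, so they add. B = B₁ + B₂ = 4.49×10⁻⁵ + 4.66×10⁻⁵ = 9.14×10⁻⁵ T.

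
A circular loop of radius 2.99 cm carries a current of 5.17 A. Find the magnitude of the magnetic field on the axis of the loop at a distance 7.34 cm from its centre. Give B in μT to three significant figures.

On the axis of a circular loop, B = μ₀IR² / [2(R²+z²)^(3/2)].
R² + z² = (0.0299)² + (0.0734)² = 0.006282 m², and (R²+z²)^(3/2) = 4.98×10⁻⁴ m³.
B = (4π×10⁻⁷ × 5.17 × 0.000894) / (2 × 4.98×10⁻⁴) = 5.83×10⁻⁶ T.

B ≈ 5.83 μT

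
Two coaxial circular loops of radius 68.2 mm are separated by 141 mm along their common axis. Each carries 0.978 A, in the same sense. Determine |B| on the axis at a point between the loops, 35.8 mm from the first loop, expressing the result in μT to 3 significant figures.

Each loop contributes B = μ₀IR²/[2(R²+z²)^(3/2)] on the axis, with z measured from that loop.
Loop 1 (z = 0.0358 m): B₁ = 6.25×10⁻⁶ T. Loop 2 (z = 0.1052 m): B₂ = 1.45×10⁻⁶ T.
The fields add: B = B₁ + B₂ = 7.70×10⁻⁶ T.

B ≈ 7.70 μT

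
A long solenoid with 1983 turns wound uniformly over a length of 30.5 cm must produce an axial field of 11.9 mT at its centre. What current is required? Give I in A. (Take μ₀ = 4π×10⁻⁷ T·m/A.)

I ≈ 1.46 A

Inside a long solenoid B = μ₀nI with n = 6502 m⁻¹, so I = B/(μ₀n).
I = 1.19×10⁻² / (4π×10⁻⁷ × 6502) = 1.46 A.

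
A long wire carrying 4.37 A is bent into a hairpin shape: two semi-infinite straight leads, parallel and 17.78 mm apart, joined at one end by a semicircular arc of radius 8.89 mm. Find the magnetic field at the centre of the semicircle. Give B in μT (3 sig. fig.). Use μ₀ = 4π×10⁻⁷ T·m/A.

B ≈ 253 μT

The semicircular arc contributes B_arc = μ₀I·π/(4πR) = μ₀I/(4R) = 1.54×10⁻⁴ T.
Each semi-infinite lead is at perpendicular distance R = 0.00889 m from the centre, with the perpendicular foot at its near end, so it contributes μ₀I/(4πR); both point the same way, together 9.83×10⁻⁵ T.
Arc and leads all point the same direction: B = 1.54×10⁻⁴ + 9.83×10⁻⁵ = 2.53×10⁻⁴ T.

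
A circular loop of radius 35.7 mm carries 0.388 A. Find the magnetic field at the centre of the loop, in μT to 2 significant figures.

At the centre of a circular loop the Biot–Savart law gives B = μ₀I/(2R).
B = (4π×10⁻⁷ × 0.388) / (2 × 0.0357) = 6.83×10⁻⁶ T.

B ≈ 6.8 μT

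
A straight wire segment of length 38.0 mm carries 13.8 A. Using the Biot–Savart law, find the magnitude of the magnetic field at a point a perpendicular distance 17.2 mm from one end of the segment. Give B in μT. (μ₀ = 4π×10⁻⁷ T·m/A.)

B ≈ 73.1 μT

For a finite straight segment, B = (μ₀I/4πd)(sinθ₁ + sinθ₂), where θ₁, θ₂ are the angles from the perpendicular to each end.
The perpendicular foot is at one end, so the two end-offsets along the wire are 0 and L = 0.038 m.
sinθ₁ = 0/√(0²+0.0172²) = 0.0000; sinθ₂ = 0.038/√(0.038²+0.0172²) = 0.9110.
B = (4π×10⁻⁷ × 13.8) / (4π × 0.0172) × (0.0000 + 0.9110) = 7.31×10⁻⁵ T.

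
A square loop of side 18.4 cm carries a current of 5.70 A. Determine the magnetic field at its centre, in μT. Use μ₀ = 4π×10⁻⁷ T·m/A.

B ≈ 35.0 μT

Each side is a finite straight segment at perpendicular distance d = a/(2 tan(π/4)) = 0.092 m from the centre, with end-angles ±π/4.
One side contributes B₁ = (μ₀I/4πd)·2 sin(π/4) = 8.76×10⁻⁶ T.
All 4 sides add in the same direction: B = 4 × 8.76×10⁻⁶ = 3.50×10⁻⁵ T.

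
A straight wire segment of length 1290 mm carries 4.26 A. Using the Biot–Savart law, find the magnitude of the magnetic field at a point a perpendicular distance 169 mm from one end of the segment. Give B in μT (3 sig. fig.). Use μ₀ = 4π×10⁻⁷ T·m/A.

For a finite straight segment, B = (μ₀I/4πd)(sinθ₁ + sinθ₂), where θ₁, θ₂ are the angles from the perpendicular to each end.
The perpendicular foot is at one end, so the two end-offsets along the wire are 0 and L = 1.29 m.
sinθ₁ = 0/√(0²+0.169²) = 0.0000; sinθ₂ = 1.29/√(1.29²+0.169²) = 0.9915.
B = (4π×10⁻⁷ × 4.26) / (4π × 0.169) × (0.0000 + 0.9915) = 2.50×10⁻⁶ T.

B ≈ 2.50 μT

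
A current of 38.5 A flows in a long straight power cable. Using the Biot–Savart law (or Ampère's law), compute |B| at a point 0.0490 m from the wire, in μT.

B ≈ 157 μT

For an infinitely long straight wire, B = μ₀I/(2πd).
B = (4π×10⁻⁷ × 38.5) / (2π × 0.049) = 1.57×10⁻⁴ T.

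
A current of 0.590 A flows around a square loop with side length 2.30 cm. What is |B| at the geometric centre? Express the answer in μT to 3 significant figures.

B ≈ 29.0 μT

Each side is a finite straight segment at perpendicular distance d = a/(2 tan(π/4)) = 0.0115 m from the centre, with end-angles ±π/4.
One side contributes B₁ = (μ₀I/4πd)·2 sin(π/4) = 7.26×10⁻⁶ T.
All 4 sides add in the same direction: B = 4 × 7.26×10⁻⁶ = 2.90×10⁻⁵ T.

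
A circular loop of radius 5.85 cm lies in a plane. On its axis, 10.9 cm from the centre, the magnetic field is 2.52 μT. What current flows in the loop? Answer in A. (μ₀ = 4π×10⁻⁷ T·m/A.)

On the axis of a loop, B = μ₀IR²/[2(R²+z²)^(3/2)], so I = 2B(R²+z²)^(3/2)/(μ₀R²).
R² + z² = 0.003422 + 0.01188 = 0.0153 m²; raised to 3/2 gives 1.89×10⁻³ m³.
I = 2 × 2.52×10⁻⁶ × 1.89×10⁻³ / (1.26×10⁻⁶ × 0.003422) = 2.22 A.

I ≈ 2.22 A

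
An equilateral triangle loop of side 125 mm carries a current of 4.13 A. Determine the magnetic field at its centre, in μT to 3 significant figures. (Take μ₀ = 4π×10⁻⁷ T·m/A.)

Each side is a finite straight segment at perpendicular distance d = a/(2 tan(π/3)) = 0.03608 m from the centre, with end-angles ±π/3.
One side contributes B₁ = (μ₀I/4πd)·2 sin(π/3) = 1.98×10⁻⁵ T.
All 3 sides add in the same direction: B = 3 × 1.98×10⁻⁵ = 5.95×10⁻⁵ T.

B ≈ 59.5 μT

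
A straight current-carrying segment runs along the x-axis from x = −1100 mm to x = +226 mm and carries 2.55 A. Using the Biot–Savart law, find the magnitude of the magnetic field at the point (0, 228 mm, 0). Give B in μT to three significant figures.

B ≈ 1.88 μT

For a finite straight segment, B = (μ₀I/4πd)(sinθ₁ + sinθ₂), where θ₁, θ₂ are the angles from the perpendicular to each end.
The perpendicular distance is d = 0.228 m; the end-offsets along the wire are a = 1.1 m and b = 0.226 m.
sinθ₁ = 1.1/√(1.1²+0.228²) = 0.9792; sinθ₂ = 0.226/√(0.226²+0.228²) = 0.7040.
B = (4π×10⁻⁷ × 2.55) / (4π × 0.228) × (0.9792 + 0.7040) = 1.88×10⁻⁶ T.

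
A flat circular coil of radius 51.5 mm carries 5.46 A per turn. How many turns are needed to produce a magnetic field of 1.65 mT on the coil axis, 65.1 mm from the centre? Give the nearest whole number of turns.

For an N-turn coil, B = Nμ₀IR²/[2(R²+z²)^(3/2)]. A single turn gives B₁ = 1.59×10⁻⁵ T with R = 0.0515 m, z = 0.0651 m.
N = B/B₁ = 1.65×10⁻³ / 1.59×10⁻⁵ = 103.72.

N = 104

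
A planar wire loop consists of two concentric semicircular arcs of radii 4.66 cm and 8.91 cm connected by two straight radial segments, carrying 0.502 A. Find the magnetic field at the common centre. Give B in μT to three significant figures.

The radial connectors point toward the centre, so dl × r̂ = 0 and they contribute nothing.
Each semicircle gives μ₀I/(4R): inner arc 3.38×10⁻⁶ T, outer arc 1.77×10⁻⁶ T.
The two arcs carry current in opposite angular senses, so their fields oppose: B = |3.38×10⁻⁶ − 1.77×10⁻⁶| = 1.61×10⁻⁶ T.

B ≈ 1.61 μT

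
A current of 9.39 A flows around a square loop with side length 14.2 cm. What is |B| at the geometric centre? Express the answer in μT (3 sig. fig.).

B ≈ 74.8 μT

Each side is a finite straight segment at perpendicular distance d = a/(2 tan(π/4)) = 0.071 m from the centre, with end-angles ±π/4.
One side contributes B₁ = (μ₀I/4πd)·2 sin(π/4) = 1.87×10⁻⁵ T.
All 4 sides add in the same direction: B = 4 × 1.87×10⁻⁵ = 7.48×10⁻⁵ T.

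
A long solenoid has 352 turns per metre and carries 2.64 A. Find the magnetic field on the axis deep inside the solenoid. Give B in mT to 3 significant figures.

Inside a long solenoid, B = μ₀nI with n = 352 turns/m.
B = 4π×10⁻⁷ × 352 × 2.64 = 1.17×10⁻³ T.

B ≈ 1.17 mT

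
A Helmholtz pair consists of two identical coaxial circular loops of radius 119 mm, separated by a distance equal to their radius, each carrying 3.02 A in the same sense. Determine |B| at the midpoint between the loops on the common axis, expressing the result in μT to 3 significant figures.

B ≈ 22.8 μT

Each loop contributes B = μ₀IR²/[2(R²+z²)^(3/2)] on the axis, with z measured from that loop.
Loop 1 (z = 0.0595 m): B₁ = 1.14×10⁻⁵ T. Loop 2 (z = 0.0595 m): B₂ = 1.14×10⁻⁵ T.
The fields add: B = B₁ + B₂ = 2.28×10⁻⁵ T.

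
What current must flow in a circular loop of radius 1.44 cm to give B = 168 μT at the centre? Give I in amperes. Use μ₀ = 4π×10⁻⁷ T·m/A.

I ≈ 3.85 A

At the centre of a circular loop B = μ₀I/(2R), so I = 2RB/μ₀.
With R = 0.0144 m, I = 2 × 0.0144 × 1.68×10⁻⁴ / (4π×10⁻⁷) = 3.85 A.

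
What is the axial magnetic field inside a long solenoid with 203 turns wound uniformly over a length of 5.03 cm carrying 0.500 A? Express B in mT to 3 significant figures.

Inside a long solenoid, B = μ₀nI with n = 4036 turns/m.
B = 4π×10⁻⁷ × 4036 × 0.500 = 2.54×10⁻³ T.

B ≈ 2.54 mT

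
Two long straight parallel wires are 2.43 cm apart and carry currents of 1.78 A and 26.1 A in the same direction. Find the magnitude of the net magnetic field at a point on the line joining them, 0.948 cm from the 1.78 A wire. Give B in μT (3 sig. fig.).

Each long wire gives B = μ₀I/(2πd). Distances are d₁ = 0.00948 m and d₂ = 0.01482 m.
B₁ = 3.76×10⁻⁵ T, B₂ = 3.52×10⁻⁴ T.
Between parallel currents the two contributions point in opposite directions, so they subtract. B = |B₁ − B₂| = |3.76×10⁻⁵ − 3.52×10⁻⁴| = 3.15×10⁻⁴ T.

B ≈ 315 μT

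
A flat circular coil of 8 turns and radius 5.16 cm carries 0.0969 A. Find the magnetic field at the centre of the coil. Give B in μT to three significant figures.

B ≈ 9.44 μT

For an N-turn flat coil, B = Nμ₀I/(2R) with R = 0.0516 m.
B = 8 × 1.18×10⁻⁶ T = 9.44×10⁻⁶ T.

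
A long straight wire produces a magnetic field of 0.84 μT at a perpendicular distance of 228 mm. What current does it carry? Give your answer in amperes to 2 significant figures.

For a long straight wire B = μ₀I/(2πd), so I = 2πdB/μ₀.
I = 2π × 0.228 × 8.40×10⁻⁷ / (4π×10⁻⁷) = 0.958 A.

I ≈ 0.96 A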